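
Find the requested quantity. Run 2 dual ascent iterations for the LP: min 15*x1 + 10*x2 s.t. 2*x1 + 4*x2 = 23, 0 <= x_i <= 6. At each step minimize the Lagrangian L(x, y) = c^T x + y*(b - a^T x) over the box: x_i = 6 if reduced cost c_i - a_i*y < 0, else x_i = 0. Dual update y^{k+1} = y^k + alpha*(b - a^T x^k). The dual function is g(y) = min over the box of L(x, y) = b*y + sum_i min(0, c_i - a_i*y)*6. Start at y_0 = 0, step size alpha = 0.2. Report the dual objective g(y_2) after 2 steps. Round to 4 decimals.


Dual ascent for LP: min 15*x1 + 10*x2, 2*x1 + 4*x2 = 23, 0 <= x_i <= 6
Step 1: y^k = 0.0, reduced costs: (15.0, 10.0)
  x^k = (0.0, 0.0), subgradient = b - a^T x = 23.0
  y^{k+1} = 0.0 + 0.2*23.0 = 4.6
Step 2: y^k = 4.6, reduced costs: (5.8, -8.4)
  x^k = (0.0, 6.0), subgradient = b - a^T x = -1.0
  y^{k+1} = 4.6 + 0.2*-1.0 = 4.4
Dual objective at y_2 = 4.4: reduced costs (6.2, -7.6), box minimizer x = (0.0, 6.0)
g(y_2) = b*y + (c1 - a1*y)*x1 + (c2 - a2*y)*x2 = 23*4.4 + 6.2*0.0 + (-7.6)*6.0 = 101.2 + 0.0 - 45.6 = 55.6


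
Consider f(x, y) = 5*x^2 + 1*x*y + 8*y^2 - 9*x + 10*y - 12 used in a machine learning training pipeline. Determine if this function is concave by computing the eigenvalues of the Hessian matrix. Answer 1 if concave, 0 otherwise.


The Hessian of f(x,y) = 5*x^2 + 1*x*y + 8*y^2 - 9*x + 10*y - 12 is:
H = [[10, 1], [1, 16]]
Trace = 10 + 16 = 26
Determinant = 10*16 - (1)^2 = 159
Discriminant = (26)^2 - 4*159 = 40.0
Eigenvalues: lambda_1 = 9.8377, lambda_2 = 16.1623
The function is not concave.

0


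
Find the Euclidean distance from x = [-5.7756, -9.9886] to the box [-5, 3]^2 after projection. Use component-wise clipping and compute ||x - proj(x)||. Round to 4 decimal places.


Project each component onto [-5, 3].
clip(-5.7756) = -5.0, clip(-9.9886) = -5.0
Projection = [-5.0, -5.0]
Squared diffs: [0.6016, 24.8861]
Distance = sqrt(25.4877) = 5.0485


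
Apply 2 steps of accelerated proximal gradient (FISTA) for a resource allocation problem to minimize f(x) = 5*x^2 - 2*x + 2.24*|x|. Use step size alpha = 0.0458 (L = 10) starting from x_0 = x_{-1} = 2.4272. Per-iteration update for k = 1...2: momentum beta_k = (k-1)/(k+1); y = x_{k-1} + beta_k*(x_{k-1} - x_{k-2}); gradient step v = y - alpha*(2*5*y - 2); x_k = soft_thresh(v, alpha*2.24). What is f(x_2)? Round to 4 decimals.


FISTA on f(x) = 5*x^2 - 2*x + 2.24*|x|
L = 10, alpha = 0.0458
Iteration 1: beta = 0.0, y = 2.4272 + 0.0*(2.4272 - 2.4272) = 2.4272
  grad(y) = 22.272, v = y - alpha*grad = 1.4071
  prox(v) = soft_thresh(1.4071, 0.1026) = 1.3046
Iteration 2: beta = 0.3333, y = 1.3046 + 0.3333*(1.3046 - 2.4272) = 0.9303
  grad(y) = 7.3033, v = y - alpha*grad = 0.5958
  prox(v) = soft_thresh(0.5958, 0.1026) = 0.4932
f(x_2) = 5*0.4932^2 - 2*0.4932 + 2.24*|0.4932| = 1.3349


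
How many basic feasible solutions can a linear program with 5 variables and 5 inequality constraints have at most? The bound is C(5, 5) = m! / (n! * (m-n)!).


Each vertex corresponds to some choice of n active constraints out of m, so the number of vertices is at most C(m, n) = m! / (n!(m-n)!).
m = 5, n = 5
Numerator: 5 * 4 * 3 * 2 * 1
Denominator: 5! = 120
C(5, 5) = 1


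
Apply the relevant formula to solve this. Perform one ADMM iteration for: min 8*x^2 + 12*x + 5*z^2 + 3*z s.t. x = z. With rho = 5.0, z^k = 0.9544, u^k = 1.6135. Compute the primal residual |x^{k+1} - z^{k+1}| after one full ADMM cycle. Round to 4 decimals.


ADMM iteration with rho = 5.0, z^k = 0.9544, u^k = 1.6135
Step 1: x-update.
Minimize 8*x^2 + 12*x + (5.0/2)*(x - 0.9544 + 1.6135)^2
FOC: (2*8 + 5.0)*x = -12 + 5.0*(0.9544 - 1.6135)
x^{k+1} = -0.7284
Step 2: z-update.
Minimize 5*z^2 + 3*z + (5.0/2)*(-0.7284 - z + 1.6135)^2
FOC: (2*5 + 5.0)*z = -3 + 5.0*(-0.7284 + 1.6135)
z^{k+1} = 0.095
Step 3: u-update.
u^{k+1} = 1.6135 - 0.7284 - 0.095 = 0.7901
Step 4: Primal residual = |-0.7284 - 0.095| = 0.8234


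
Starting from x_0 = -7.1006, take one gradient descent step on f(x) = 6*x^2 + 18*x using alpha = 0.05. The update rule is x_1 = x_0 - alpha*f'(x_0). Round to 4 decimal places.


We compute the gradient at x_0 and apply the update.
f'(x) = 12*x + 18
f'(-7.1006) = 12*-7.1006 + 18 = -67.2072
x_1 = -7.1006 - 0.05*-67.2072 = -3.7402


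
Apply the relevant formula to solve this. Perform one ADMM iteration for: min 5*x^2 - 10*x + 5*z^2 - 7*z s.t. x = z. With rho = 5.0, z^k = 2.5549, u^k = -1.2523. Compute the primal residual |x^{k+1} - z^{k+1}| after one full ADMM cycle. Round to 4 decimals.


ADMM iteration with rho = 5.0, z^k = 2.5549, u^k = -1.2523
Step 1: x-update.
Minimize 5*x^2 - 10*x + (5.0/2)*(x - 2.5549 - 1.2523)^2
FOC: (2*5 + 5.0)*x = 10 + 5.0*(2.5549 + 1.2523)
x^{k+1} = 1.9357
Step 2: z-update.
Minimize 5*z^2 - 7*z + (5.0/2)*(1.9357 - z - 1.2523)^2
FOC: (2*5 + 5.0)*z = 7 + 5.0*(1.9357 - 1.2523)
z^{k+1} = 0.6945
Step 3: u-update.
u^{k+1} = -1.2523 + 1.9357 - 0.6945 = -0.011
Step 4: Primal residual = |1.9357 - 0.6945| = 1.2413


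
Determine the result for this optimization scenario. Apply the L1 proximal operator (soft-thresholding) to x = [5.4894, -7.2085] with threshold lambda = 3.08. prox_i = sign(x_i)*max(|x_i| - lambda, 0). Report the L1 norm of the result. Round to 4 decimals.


Soft-thresholding with lambda = 3.08:
prox(5.4894) = sign(5.4894)*max(|5.4894| - 3.08, 0) = 2.4094
prox(-7.2085) = sign(-7.2085)*max(|-7.2085| - 3.08, 0) = -4.1285
prox(x) = [2.4094, -4.1285]
||prox(x)||_1 = 2.4094 + 4.1285 = 6.5379


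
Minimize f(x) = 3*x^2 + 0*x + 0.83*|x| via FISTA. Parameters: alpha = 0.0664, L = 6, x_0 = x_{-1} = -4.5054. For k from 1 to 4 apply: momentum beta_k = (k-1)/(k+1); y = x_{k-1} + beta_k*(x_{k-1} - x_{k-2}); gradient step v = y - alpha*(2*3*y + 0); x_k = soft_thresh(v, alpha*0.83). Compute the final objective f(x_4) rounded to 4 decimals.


FISTA on f(x) = 3*x^2 + 0*x + 0.83*|x|
L = 6, alpha = 0.0664
Iteration 1: beta = 0.0, y = -4.5054 + 0.0*(-4.5054 + 4.5054) = -4.5054
  grad(y) = -27.0324, v = y - alpha*grad = -2.7104
  prox(v) = soft_thresh(-2.7104, 0.0551) = -2.6553
Iteration 2: beta = 0.3333, y = -2.6553 + 0.3333*(-2.6553 + 4.5054) = -2.0386
  grad(y) = -12.2319, v = y - alpha*grad = -1.2265
  prox(v) = soft_thresh(-1.2265, 0.0551) = -1.1713
Iteration 3: beta = 0.5, y = -1.1713 + 0.5*(-1.1713 + 2.6553) = -0.4293
  grad(y) = -2.576, v = y - alpha*grad = -0.2583
  prox(v) = soft_thresh(-0.2583, 0.0551) = -0.2032
Iteration 4: beta = 0.6, y = -0.2032 + 0.6*(-0.2032 + 1.1713) = 0.3777
  grad(y) = 2.2663, v = y - alpha*grad = 0.2272
  prox(v) = soft_thresh(0.2272, 0.0551) = 0.1721
f(x_4) = 3*0.1721^2 + 0*0.1721 + 0.83*|0.1721| = 0.2317


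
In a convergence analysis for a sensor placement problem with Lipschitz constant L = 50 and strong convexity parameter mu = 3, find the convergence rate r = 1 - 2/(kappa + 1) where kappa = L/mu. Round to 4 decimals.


Step 1: Compute the condition number.
kappa = L/mu = 50/3 = 16.6667
Step 2: Compute the convergence rate.
r = 1 - 2/(kappa + 1) = 1 - 2*mu/(L + mu) = (L - mu)/(L + mu) = 47/53 = 0.8868


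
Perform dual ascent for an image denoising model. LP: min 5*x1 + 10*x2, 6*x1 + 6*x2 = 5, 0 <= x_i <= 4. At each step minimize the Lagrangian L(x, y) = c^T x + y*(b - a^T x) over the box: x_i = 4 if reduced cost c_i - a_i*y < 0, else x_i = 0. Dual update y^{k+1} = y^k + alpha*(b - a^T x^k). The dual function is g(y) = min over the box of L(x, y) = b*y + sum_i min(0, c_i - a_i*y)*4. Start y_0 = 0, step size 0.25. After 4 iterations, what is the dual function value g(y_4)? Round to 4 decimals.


Dual ascent for LP: min 5*x1 + 10*x2, 6*x1 + 6*x2 = 5, 0 <= x_i <= 4
Step 1: y^k = 0.0, reduced costs: (5.0, 10.0)
  x^k = (0.0, 0.0), subgradient = b - a^T x = 5.0
  y^{k+1} = 0.0 + 0.25*5.0 = 1.25
Step 2: y^k = 1.25, reduced costs: (-2.5, 2.5)
  x^k = (4.0, 0.0), subgradient = b - a^T x = -19.0
  y^{k+1} = 1.25 + 0.25*-19.0 = -3.5
Step 3: y^k = -3.5, reduced costs: (26.0, 31.0)
  x^k = (0.0, 0.0), subgradient = b - a^T x = 5.0
  y^{k+1} = -3.5 + 0.25*5.0 = -2.25
Step 4: y^k = -2.25, reduced costs: (18.5, 23.5)
  x^k = (0.0, 0.0), subgradient = b - a^T x = 5.0
  y^{k+1} = -2.25 + 0.25*5.0 = -1.0
Dual objective at y_4 = -1.0: reduced costs (11.0, 16.0), box minimizer x = (0.0, 0.0)
g(y_4) = b*y + (c1 - a1*y)*x1 + (c2 - a2*y)*x2 = 5*(-1.0) + 11.0*0.0 + 16.0*0.0 = -5.0 + 0.0 + 0.0 = -5.0


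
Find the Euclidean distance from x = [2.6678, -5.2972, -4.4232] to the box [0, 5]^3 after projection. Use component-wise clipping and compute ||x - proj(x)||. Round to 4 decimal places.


Project each component onto [0, 5].
clip(2.6678) = 2.6678, clip(-5.2972) = 0.0, clip(-4.4232) = 0.0
Projection = [2.6678, 0.0, 0.0]
Squared diffs: [0.0, 28.0603, 19.5647]
Distance = sqrt(47.625) = 6.9011


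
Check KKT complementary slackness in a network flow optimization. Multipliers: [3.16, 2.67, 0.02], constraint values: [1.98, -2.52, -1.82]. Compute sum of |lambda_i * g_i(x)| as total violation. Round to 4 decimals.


KKT complementary slackness check:
lambda_1 * g_1 = 3.16 * 1.98 = 6.2568
lambda_2 * g_2 = 2.67 * -2.52 = -6.7284
lambda_3 * g_3 = 0.02 * -1.82 = -0.0364
Total violation = 6.2568 + 6.7284 + 0.0364 = 13.0216


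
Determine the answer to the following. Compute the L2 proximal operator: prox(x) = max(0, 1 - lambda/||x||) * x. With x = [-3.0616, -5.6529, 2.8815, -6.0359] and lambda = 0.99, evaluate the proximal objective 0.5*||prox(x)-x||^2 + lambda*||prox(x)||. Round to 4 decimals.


Step 1: Compute ||x||.
||x|| = 9.2771
Step 2: Compute scaling factor.
scale = max(0, 1 - 0.99/9.2771) = 0.8933
Step 3: prox(x) = [-2.7349, -5.0497, 2.574, -5.3918]
||prox(x)|| = 8.2871
Step 4: Proximal objective.
0.5*||prox-x||^2 = 0.4901
lambda*||prox|| = 8.2042
Total = 8.6942


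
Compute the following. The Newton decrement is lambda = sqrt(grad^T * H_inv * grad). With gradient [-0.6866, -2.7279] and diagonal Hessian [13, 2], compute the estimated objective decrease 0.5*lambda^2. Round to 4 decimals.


Step 1: H is diagonal, so H^(-1) * g = [-0.0528, -1.364].
Step 2: g^T H^(-1) g = sum_i g_i^2 / H_ii
  = (-0.6866)^2/13 + (-2.7279)^2/2
  = 0.0363 + 3.7207 = 3.757
Step 3: Objective decrease = 0.5 * g^T H^(-1) g = 1.8785


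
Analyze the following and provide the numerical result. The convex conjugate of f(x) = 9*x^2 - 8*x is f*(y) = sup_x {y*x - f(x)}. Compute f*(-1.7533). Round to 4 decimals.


f*(y) = sup_x {y*x - a*x^2 - b*x} = sup_x {(y-b)*x - a*x^2}
FOC: (y - b) - 2a*x = 0 => x* = (y - b)/(2a)
x* = (-1.7533 + 8)/(2*9) = 0.347
f*(-1.7533) = (y-b)^2/(4a) = (-1.7533 + 8)^2/(4*9)
= 39.0213/36 = 1.0839


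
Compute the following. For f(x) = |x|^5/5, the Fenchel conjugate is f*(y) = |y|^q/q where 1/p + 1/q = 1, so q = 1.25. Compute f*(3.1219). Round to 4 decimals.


The conjugate exponent q satisfies 1/p + 1/q = 1.
p = 5, so q = 5/(5 - 1) = 1.25
|y|^q = 3.1219^1.25 = 4.1498
f*(3.1219) = 4.1498 / 1.25 = 3.3198


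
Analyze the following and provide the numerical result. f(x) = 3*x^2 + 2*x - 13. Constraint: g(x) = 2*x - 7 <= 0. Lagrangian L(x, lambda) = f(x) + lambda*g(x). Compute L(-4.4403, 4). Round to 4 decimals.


Step 1: Evaluate f(x).
f(-4.4403) = 3*(-4.4403)^2 + 2*(-4.4403) - 13 = 37.2682
Step 2: Evaluate g(x).
g(-4.4403) = 2*-4.4403 - 7 = -15.8806
Step 3: Compute Lagrangian.
L = 37.2682 + 4*-15.8806 = -26.2542


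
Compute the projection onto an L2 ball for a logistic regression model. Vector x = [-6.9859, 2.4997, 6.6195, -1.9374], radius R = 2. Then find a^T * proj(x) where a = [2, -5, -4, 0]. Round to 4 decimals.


Step 1: Compute ||x|| (intermediates to 6 decimals).
||x|| = sqrt((-6.9859)^2 + 2.4997^2 + 6.6195^2 + (-1.9374)^2) = 10.130281
Step 2: Project.
Since ||x|| > R, scale = R/||x|| = 2/10.130281 = 0.197428, proj(x) = scale * x
proj(x) = [-1.379212, 0.493511, 1.306875, -0.382497]
Step 3: Dot product.
a^T * proj(x) = 2*(-1.379212) - 5*0.493511 - 4*1.306875 + 0*(-0.382497) = -10.4535


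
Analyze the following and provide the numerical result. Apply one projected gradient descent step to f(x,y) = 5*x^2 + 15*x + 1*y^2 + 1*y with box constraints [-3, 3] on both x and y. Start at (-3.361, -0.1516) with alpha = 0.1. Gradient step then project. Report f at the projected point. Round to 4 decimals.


Step 1: Compute gradient at (-3.361, -0.1516).
grad_x = 2*5*-3.361 + 15 = -18.61
grad_y = 2*1*-0.1516 + 1 = 0.6968
Step 2: Gradient step.
x_raw = -3.361 - 0.1*-18.61 = -1.5
y_raw = -0.1516 - 0.1*0.6968 = -0.2213
Step 3: Project onto [-3, 3].
x_proj = clip(-1.5) = -1.5
y_proj = clip(-0.2213) = -0.2213
Step 4: Evaluate f.
f(-1.5, -0.2213) = -11.4223


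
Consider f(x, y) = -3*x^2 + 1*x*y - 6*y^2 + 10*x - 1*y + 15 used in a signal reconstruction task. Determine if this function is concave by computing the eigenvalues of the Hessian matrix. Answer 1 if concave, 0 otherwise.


The Hessian of f(x,y) = -3*x^2 + 1*x*y - 6*y^2 + 10*x - 1*y + 15 is:
H = [[-6, 1], [1, -12]]
Trace = -6 - 12 = -18
Determinant = -6*-12 - (1)^2 = 71
Discriminant = (-18)^2 - 4*71 = 40.0
Eigenvalues: lambda_1 = -12.1623, lambda_2 = -5.8377
The function is concave.

1


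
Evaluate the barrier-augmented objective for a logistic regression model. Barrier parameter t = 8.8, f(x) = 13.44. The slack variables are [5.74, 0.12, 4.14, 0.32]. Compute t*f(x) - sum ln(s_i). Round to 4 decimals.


Step 1: Compute log-barrier.
ln values: [1.7475, -2.1203, 1.4207, -1.1394]
phi = -(1.7475 - 2.1203 + 1.4207 - 1.1394) = 0.0915
Step 2: Compute augmented objective.
t*f(x) = 8.8*13.44 = 118.272
Total = 118.272 + 0.0915 = 118.3635


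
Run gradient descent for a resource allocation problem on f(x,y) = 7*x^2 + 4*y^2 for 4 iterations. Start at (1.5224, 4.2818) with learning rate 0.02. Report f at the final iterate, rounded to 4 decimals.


Gradient descent on f(x,y) = 7*x^2 + 4*y^2.
Starting point: (1.5224, 4.2818), alpha = 0.02
Step 1: grad_x = 2*7*1.5224 = 21.3136, grad_y = 2*4*4.2818 = 34.2544
  x_1 = 1.5224 - 0.02*21.3136 = 1.0961
  y_1 = 4.2818 - 0.02*34.2544 = 3.5967
Step 2: grad_x = 2*7*1.0961 = 15.3458, grad_y = 2*4*3.5967 = 28.7737
  x_2 = 1.0961 - 0.02*15.3458 = 0.7892
  y_2 = 3.5967 - 0.02*28.7737 = 3.0212
Step 3: grad_x = 2*7*0.7892 = 11.049, grad_y = 2*4*3.0212 = 24.1699
  x_3 = 0.7892 - 0.02*11.049 = 0.5682
  y_3 = 3.0212 - 0.02*24.1699 = 2.5378
Step 4: grad_x = 2*7*0.5682 = 7.9553, grad_y = 2*4*2.5378 = 20.3027
  x_4 = 0.5682 - 0.02*7.9553 = 0.4091
  y_4 = 2.5378 - 0.02*20.3027 = 2.1318
f(0.4091, 2.1318) = 7*0.4091^2 + 4*2.1318^2 = 19.3497


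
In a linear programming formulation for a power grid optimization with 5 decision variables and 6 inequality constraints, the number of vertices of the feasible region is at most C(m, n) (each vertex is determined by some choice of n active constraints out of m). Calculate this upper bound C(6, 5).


Each vertex corresponds to some choice of n active constraints out of m, so the number of vertices is at most C(m, n) = m! / (n!(m-n)!).
m = 6, n = 5
Numerator: 6 * 5 * 4 * 3 * 2
Denominator: 5! = 120
C(6, 5) = 6


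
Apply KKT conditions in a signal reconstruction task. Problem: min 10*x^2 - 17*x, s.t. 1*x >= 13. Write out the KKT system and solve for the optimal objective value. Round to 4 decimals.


Step 1: Try lambda = 0 (constraint inactive).
x_unc = 17/(2*10) = 0.85
Check: 1*0.85 = 0.85 < 13 -- violated!
Step 2: Constraint must be active: 1*x = 13
x* = 13/1 = 13.0
lambda = (2*10*13.0 - 17)/1 = 243.0
Step 3: Compute optimal value.
f(x*) = 10*13.0^2 - 17*13.0 = 1469.0


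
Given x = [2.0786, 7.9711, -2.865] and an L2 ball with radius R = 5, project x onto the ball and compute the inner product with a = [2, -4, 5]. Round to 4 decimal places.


Step 1: Compute ||x|| (intermediates to 6 decimals).
||x|| = sqrt(2.0786^2 + 7.9711^2 + (-2.865)^2) = 8.721653
Step 2: Project.
Since ||x|| > R, scale = R/||x|| = 5/8.721653 = 0.573286, proj(x) = scale * x
proj(x) = [1.191632, 4.56972, -1.642464]
Step 3: Dot product.
a^T * proj(x) = 2*1.191632 - 4*4.56972 + 5*(-1.642464) = -24.1079


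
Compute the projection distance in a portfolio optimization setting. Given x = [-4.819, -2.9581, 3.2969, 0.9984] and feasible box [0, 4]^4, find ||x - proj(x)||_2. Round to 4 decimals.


Project each component onto [0, 4].
clip(-4.819) = 0.0, clip(-2.9581) = 0.0, clip(3.2969) = 3.2969, clip(0.9984) = 0.9984
Projection = [0.0, 0.0, 3.2969, 0.9984]
Squared diffs: [23.2228, 8.7504, 0.0, 0.0]
Distance = sqrt(31.9732) = 5.6545


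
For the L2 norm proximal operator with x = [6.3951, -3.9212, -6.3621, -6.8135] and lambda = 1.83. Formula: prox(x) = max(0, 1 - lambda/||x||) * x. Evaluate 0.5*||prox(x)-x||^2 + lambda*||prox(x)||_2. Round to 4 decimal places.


Step 1: Compute ||x||.
||x|| = 11.9655
Step 2: Compute scaling factor.
scale = max(0, 1 - 1.83/11.9655) = 0.8471
Step 3: prox(x) = [5.417, -3.3215, -5.3891, -5.7714]
||prox(x)|| = 10.1355
Step 4: Proximal objective.
0.5*||prox-x||^2 = 1.6745
lambda*||prox|| = 18.548
Total = 20.2224


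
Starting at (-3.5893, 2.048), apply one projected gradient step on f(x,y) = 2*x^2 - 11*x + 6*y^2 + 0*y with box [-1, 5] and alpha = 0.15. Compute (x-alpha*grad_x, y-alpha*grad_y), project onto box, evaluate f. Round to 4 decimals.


Step 1: Compute gradient at (-3.5893, 2.048).
grad_x = 2*2*-3.5893 - 11 = -25.3572
grad_y = 2*6*2.048 + 0 = 24.576
Step 2: Gradient step.
x_raw = -3.5893 - 0.15*-25.3572 = 0.2143
y_raw = 2.048 - 0.15*24.576 = -1.6384
Step 3: Project onto [-1, 5].
x_proj = clip(0.2143) = 0.2143
y_proj = clip(-1.6384) = -1.0
Step 4: Evaluate f.
f(0.2143, -1.0) = 3.7348


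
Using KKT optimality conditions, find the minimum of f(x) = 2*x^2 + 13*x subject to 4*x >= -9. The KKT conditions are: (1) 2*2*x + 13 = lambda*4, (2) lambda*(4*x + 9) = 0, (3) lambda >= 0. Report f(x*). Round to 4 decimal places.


Step 1: Try lambda = 0 (constraint inactive).
x_unc = -13/(2*2) = -3.25
Check: 4*-3.25 = -13.0 < -9 -- violated!
Step 2: Constraint must be active: 4*x = -9
x* = -9/4 = -2.25
lambda = (2*2*(-2.25) + 13)/4 = 1.0
Step 3: Compute optimal value.
f(x*) = 2*(-2.25)^2 + 13*(-2.25) = -19.125


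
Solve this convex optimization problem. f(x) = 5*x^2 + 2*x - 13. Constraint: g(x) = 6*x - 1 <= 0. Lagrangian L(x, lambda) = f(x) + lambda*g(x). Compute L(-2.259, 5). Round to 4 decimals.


Step 1: Evaluate f(x).
f(-2.259) = 5*(-2.259)^2 + 2*(-2.259) - 13 = 7.9974
Step 2: Evaluate g(x).
g(-2.259) = 6*-2.259 - 1 = -14.554
Step 3: Compute Lagrangian.
L = 7.9974 + 5*-14.554 = -64.7726


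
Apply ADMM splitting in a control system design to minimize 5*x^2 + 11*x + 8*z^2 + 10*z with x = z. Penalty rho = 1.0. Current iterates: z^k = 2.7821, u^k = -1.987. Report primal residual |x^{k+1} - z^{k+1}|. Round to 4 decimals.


ADMM iteration with rho = 1.0, z^k = 2.7821, u^k = -1.987
Step 1: x-update.
Minimize 5*x^2 + 11*x + (1.0/2)*(x - 2.7821 - 1.987)^2
FOC: (2*5 + 1.0)*x = -11 + 1.0*(2.7821 + 1.987)
x^{k+1} = -0.5664
Step 2: z-update.
Minimize 8*z^2 + 10*z + (1.0/2)*(-0.5664 - z - 1.987)^2
FOC: (2*8 + 1.0)*z = -10 + 1.0*(-0.5664 - 1.987)
z^{k+1} = -0.7384
Step 3: u-update.
u^{k+1} = -1.987 - 0.5664 + 0.7384 = -1.815
Step 4: Primal residual = |-0.5664 + 0.7384| = 0.172


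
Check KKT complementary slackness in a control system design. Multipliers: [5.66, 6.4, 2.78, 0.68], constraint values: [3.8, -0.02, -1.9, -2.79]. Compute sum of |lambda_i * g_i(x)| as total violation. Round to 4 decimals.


KKT complementary slackness check:
lambda_1 * g_1 = 5.66 * 3.8 = 21.508
lambda_2 * g_2 = 6.4 * -0.02 = -0.128
lambda_3 * g_3 = 2.78 * -1.9 = -5.282
lambda_4 * g_4 = 0.68 * -2.79 = -1.8972
Total violation = 21.508 + 0.128 + 5.282 + 1.8972 = 28.8152


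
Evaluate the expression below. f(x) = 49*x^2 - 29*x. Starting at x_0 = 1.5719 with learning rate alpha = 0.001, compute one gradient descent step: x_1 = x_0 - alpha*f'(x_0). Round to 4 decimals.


We compute the gradient at x_0 and apply the update.
f'(x) = 98*x - 29
f'(1.5719) = 98*1.5719 - 29 = 125.0462
x_1 = 1.5719 - 0.001*125.0462 = 1.4469


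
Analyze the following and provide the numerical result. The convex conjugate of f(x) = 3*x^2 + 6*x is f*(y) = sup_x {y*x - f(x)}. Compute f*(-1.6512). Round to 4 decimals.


f*(y) = sup_x {y*x - a*x^2 - b*x} = sup_x {(y-b)*x - a*x^2}
FOC: (y - b) - 2a*x = 0 => x* = (y - b)/(2a)
x* = (-1.6512 - 6)/(2*3) = -1.2752
f*(-1.6512) = (y-b)^2/(4a) = (-1.6512 - 6)^2/(4*3)
= 58.5409/12 = 4.8784


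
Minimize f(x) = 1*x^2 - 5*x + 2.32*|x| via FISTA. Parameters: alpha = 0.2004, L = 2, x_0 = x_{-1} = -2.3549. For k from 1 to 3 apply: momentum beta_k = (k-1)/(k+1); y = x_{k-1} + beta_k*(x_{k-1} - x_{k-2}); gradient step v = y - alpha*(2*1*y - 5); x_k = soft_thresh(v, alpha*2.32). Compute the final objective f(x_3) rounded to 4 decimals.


FISTA on f(x) = 1*x^2 - 5*x + 2.32*|x|
L = 2, alpha = 0.2004
Iteration 1: beta = 0.0, y = -2.3549 + 0.0*(-2.3549 + 2.3549) = -2.3549
  grad(y) = -9.7098, v = y - alpha*grad = -0.4091
  prox(v) = soft_thresh(-0.4091, 0.4649) = 0.0
Iteration 2: beta = 0.3333, y = 0.0 + 0.3333*(0.0 + 2.3549) = 0.785
  grad(y) = -3.4301, v = y - alpha*grad = 1.4724
  prox(v) = soft_thresh(1.4724, 0.4649) = 1.0074
Iteration 3: beta = 0.5, y = 1.0074 + 0.5*(1.0074 - 0.0) = 1.5111
  grad(y) = -1.9777, v = y - alpha*grad = 1.9075
  prox(v) = soft_thresh(1.9075, 0.4649) = 1.4425
f(x_3) = 1*1.4425^2 - 5*1.4425 + 2.32*|1.4425| = -1.7851


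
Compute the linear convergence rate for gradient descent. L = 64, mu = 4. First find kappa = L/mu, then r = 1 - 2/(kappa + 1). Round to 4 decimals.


Step 1: Compute the condition number.
kappa = L/mu = 64/4 = 16.0
Step 2: Compute the convergence rate.
r = 1 - 2/(kappa + 1) = 1 - 2*mu/(L + mu) = (L - mu)/(L + mu) = 60/68 = 0.8824


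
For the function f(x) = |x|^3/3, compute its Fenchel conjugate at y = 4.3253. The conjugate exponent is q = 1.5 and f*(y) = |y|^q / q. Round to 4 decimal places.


The conjugate exponent q satisfies 1/p + 1/q = 1.
p = 3, so q = 3/(3 - 1) = 1.5
|y|^q = 4.3253^1.5 = 8.9955
f*(4.3253) = 8.9955 / 1.5 = 5.997


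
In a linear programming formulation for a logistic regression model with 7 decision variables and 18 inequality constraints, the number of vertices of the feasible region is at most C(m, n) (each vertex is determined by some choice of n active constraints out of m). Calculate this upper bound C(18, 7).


Each vertex corresponds to some choice of n active constraints out of m, so the number of vertices is at most C(m, n) = m! / (n!(m-n)!).
m = 18, n = 7
Numerator: 18 * 17 * 16 * 15 * 14 * 13 * 12
Denominator: 7! = 5040
C(18, 7) = 31824


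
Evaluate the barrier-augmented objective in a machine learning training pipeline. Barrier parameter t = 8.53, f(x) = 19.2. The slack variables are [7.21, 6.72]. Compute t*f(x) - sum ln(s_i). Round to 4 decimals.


Step 1: Compute log-barrier.
ln values: [1.9755, 1.9051]
phi = -(1.9755 + 1.9051) = -3.8806
Step 2: Compute augmented objective.
t*f(x) = 8.53*19.2 = 163.776
Total = 163.776 - 3.8806 = 159.8954


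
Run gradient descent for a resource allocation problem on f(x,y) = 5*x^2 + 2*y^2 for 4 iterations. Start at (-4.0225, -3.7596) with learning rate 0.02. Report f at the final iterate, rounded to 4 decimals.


Gradient descent on f(x,y) = 5*x^2 + 2*y^2.
Starting point: (-4.0225, -3.7596), alpha = 0.02
Step 1: grad_x = 2*5*-4.0225 = -40.225, grad_y = 2*2*-3.7596 = -15.0384
  x_1 = -4.0225 - 0.02*-40.225 = -3.218
  y_1 = -3.7596 - 0.02*-15.0384 = -3.4588
Step 2: grad_x = 2*5*-3.218 = -32.18, grad_y = 2*2*-3.4588 = -13.8353
  x_2 = -3.218 - 0.02*-32.18 = -2.5744
  y_2 = -3.4588 - 0.02*-13.8353 = -3.1821
Step 3: grad_x = 2*5*-2.5744 = -25.744, grad_y = 2*2*-3.1821 = -12.7285
  x_3 = -2.5744 - 0.02*-25.744 = -2.0595
  y_3 = -3.1821 - 0.02*-12.7285 = -2.9276
Step 4: grad_x = 2*5*-2.0595 = -20.5952, grad_y = 2*2*-2.9276 = -11.7102
  x_4 = -2.0595 - 0.02*-20.5952 = -1.6476
  y_4 = -2.9276 - 0.02*-11.7102 = -2.6934
f(-1.6476, -2.6934) = 5*(-1.6476)^2 + 2*(-2.6934)^2 = 28.0815


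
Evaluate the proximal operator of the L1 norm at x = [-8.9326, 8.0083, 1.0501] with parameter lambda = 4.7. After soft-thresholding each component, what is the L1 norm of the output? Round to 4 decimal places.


Soft-thresholding with lambda = 4.7:
prox(-8.9326) = sign(-8.9326)*max(|-8.9326| - 4.7, 0) = -4.2326
prox(8.0083) = sign(8.0083)*max(|8.0083| - 4.7, 0) = 3.3083
prox(1.0501) = sign(1.0501)*max(|1.0501| - 4.7, 0) = 0.0
prox(x) = [-4.2326, 3.3083, 0.0]
||prox(x)||_1 = 4.2326 + 3.3083 + 0.0 = 7.5409


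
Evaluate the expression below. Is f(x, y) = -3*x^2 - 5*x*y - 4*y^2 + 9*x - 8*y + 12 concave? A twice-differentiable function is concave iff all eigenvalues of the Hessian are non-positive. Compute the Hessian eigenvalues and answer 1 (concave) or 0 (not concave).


The Hessian of f(x,y) = -3*x^2 - 5*x*y - 4*y^2 + 9*x - 8*y + 12 is:
H = [[-6, -5], [-5, -8]]
Trace = -6 - 8 = -14
Determinant = -6*-8 - (-5)^2 = 23
Discriminant = (-14)^2 - 4*23 = 104.0
Eigenvalues: lambda_1 = -12.099, lambda_2 = -1.901
The function is concave.

1


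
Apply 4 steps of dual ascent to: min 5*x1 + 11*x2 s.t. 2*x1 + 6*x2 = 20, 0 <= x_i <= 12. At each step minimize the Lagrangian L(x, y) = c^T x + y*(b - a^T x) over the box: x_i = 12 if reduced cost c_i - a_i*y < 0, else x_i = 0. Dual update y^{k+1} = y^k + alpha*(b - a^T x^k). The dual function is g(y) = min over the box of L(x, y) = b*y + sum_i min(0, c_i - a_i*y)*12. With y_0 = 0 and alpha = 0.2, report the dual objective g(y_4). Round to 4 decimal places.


Dual ascent for LP: min 5*x1 + 11*x2, 2*x1 + 6*x2 = 20, 0 <= x_i <= 12
Step 1: y^k = 0.0, reduced costs: (5.0, 11.0)
  x^k = (0.0, 0.0), subgradient = b - a^T x = 20.0
  y^{k+1} = 0.0 + 0.2*20.0 = 4.0
Step 2: y^k = 4.0, reduced costs: (-3.0, -13.0)
  x^k = (12.0, 12.0), subgradient = b - a^T x = -76.0
  y^{k+1} = 4.0 + 0.2*-76.0 = -11.2
Step 3: y^k = -11.2, reduced costs: (27.4, 78.2)
  x^k = (0.0, 0.0), subgradient = b - a^T x = 20.0
  y^{k+1} = -11.2 + 0.2*20.0 = -7.2
Step 4: y^k = -7.2, reduced costs: (19.4, 54.2)
  x^k = (0.0, 0.0), subgradient = b - a^T x = 20.0
  y^{k+1} = -7.2 + 0.2*20.0 = -3.2
Dual objective at y_4 = -3.2: reduced costs (11.4, 30.2), box minimizer x = (0.0, 0.0)
g(y_4) = b*y + (c1 - a1*y)*x1 + (c2 - a2*y)*x2 = 20*(-3.2) + 11.4*0.0 + 30.2*0.0 = -64.0 + 0.0 + 0.0 = -64.0


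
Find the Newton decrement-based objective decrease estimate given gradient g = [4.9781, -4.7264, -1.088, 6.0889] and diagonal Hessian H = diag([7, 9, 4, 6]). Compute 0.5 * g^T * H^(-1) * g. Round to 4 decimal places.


Step 1: H is diagonal, so H^(-1) * g = [0.7112, -0.5252, -0.272, 1.0148].
Step 2: g^T H^(-1) g = sum_i g_i^2 / H_ii
  = (4.9781)^2/7 + (-4.7264)^2/9 + (-1.088)^2/4 + (6.0889)^2/6
  = 3.5402 + 2.4821 + 0.2959 + 6.1791 = 12.4974
Step 3: Objective decrease = 0.5 * g^T H^(-1) g = 6.2487


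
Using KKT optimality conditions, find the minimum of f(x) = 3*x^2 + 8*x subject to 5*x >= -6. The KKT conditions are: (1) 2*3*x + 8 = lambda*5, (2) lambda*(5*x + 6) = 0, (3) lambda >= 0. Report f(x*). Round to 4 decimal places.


Step 1: Try lambda = 0 (constraint inactive).
x_unc = -8/(2*3) = -1.3333
Check: 5*-1.3333 = -6.6665 < -6 -- violated!
Step 2: Constraint must be active: 5*x = -6
x* = -6/5 = -1.2
lambda = (2*3*(-1.2) + 8)/5 = 0.16
Step 3: Compute optimal value.
f(x*) = 3*(-1.2)^2 + 8*(-1.2) = -5.28


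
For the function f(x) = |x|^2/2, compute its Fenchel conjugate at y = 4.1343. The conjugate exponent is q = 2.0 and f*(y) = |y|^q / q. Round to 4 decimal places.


The conjugate exponent q satisfies 1/p + 1/q = 1.
p = 2, so q = 2/(2 - 1) = 2.0
|y|^q = 4.1343^2.0 = 17.0924
f*(4.1343) = 17.0924 / 2.0 = 8.5462


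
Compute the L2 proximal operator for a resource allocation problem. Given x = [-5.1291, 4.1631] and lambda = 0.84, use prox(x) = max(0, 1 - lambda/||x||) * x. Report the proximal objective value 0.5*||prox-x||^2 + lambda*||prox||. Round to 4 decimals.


Step 1: Compute ||x||.
||x|| = 6.606
Step 2: Compute scaling factor.
scale = max(0, 1 - 0.84/6.606) = 0.8728
Step 3: prox(x) = [-4.4769, 3.6337]
||prox(x)|| = 5.766
Step 4: Proximal objective.
0.5*||prox-x||^2 = 0.3528
lambda*||prox|| = 4.8434
Total = 5.1962


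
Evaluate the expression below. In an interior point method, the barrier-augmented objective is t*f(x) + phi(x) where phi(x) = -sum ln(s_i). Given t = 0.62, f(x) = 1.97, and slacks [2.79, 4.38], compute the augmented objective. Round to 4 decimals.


Step 1: Compute log-barrier.
ln values: [1.026, 1.477]
phi = -(1.026 + 1.477) = -2.5031
Step 2: Compute augmented objective.
t*f(x) = 0.62*1.97 = 1.2214
Total = 1.2214 - 2.5031 = -1.2817


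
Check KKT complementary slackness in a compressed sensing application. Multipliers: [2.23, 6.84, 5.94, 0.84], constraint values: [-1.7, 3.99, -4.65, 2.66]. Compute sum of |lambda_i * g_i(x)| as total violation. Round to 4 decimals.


KKT complementary slackness check:
lambda_1 * g_1 = 2.23 * -1.7 = -3.791
lambda_2 * g_2 = 6.84 * 3.99 = 27.2916
lambda_3 * g_3 = 5.94 * -4.65 = -27.621
lambda_4 * g_4 = 0.84 * 2.66 = 2.2344
Total violation = 3.791 + 27.2916 + 27.621 + 2.2344 = 60.938


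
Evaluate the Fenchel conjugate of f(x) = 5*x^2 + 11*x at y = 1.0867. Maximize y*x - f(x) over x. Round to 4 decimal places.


f*(y) = sup_x {y*x - a*x^2 - b*x} = sup_x {(y-b)*x - a*x^2}
FOC: (y - b) - 2a*x = 0 => x* = (y - b)/(2a)
x* = (1.0867 - 11)/(2*5) = -0.9913
f*(1.0867) = (y-b)^2/(4a) = (1.0867 - 11)^2/(4*5)
= 98.2735/20 = 4.9137


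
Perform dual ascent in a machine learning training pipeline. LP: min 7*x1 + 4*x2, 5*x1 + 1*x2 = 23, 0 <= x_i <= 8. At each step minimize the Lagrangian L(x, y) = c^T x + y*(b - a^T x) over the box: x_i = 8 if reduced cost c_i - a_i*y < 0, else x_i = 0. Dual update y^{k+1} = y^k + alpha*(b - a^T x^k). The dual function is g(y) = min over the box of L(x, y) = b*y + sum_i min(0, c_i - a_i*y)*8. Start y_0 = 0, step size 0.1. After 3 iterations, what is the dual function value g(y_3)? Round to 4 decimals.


Dual ascent for LP: min 7*x1 + 4*x2, 5*x1 + 1*x2 = 23, 0 <= x_i <= 8
Step 1: y^k = 0.0, reduced costs: (7.0, 4.0)
  x^k = (0.0, 0.0), subgradient = b - a^T x = 23.0
  y^{k+1} = 0.0 + 0.1*23.0 = 2.3
Step 2: y^k = 2.3, reduced costs: (-4.5, 1.7)
  x^k = (8.0, 0.0), subgradient = b - a^T x = -17.0
  y^{k+1} = 2.3 + 0.1*-17.0 = 0.6
Step 3: y^k = 0.6, reduced costs: (4.0, 3.4)
  x^k = (0.0, 0.0), subgradient = b - a^T x = 23.0
  y^{k+1} = 0.6 + 0.1*23.0 = 2.9
Dual objective at y_3 = 2.9: reduced costs (-7.5, 1.1), box minimizer x = (8.0, 0.0)
g(y_3) = b*y + (c1 - a1*y)*x1 + (c2 - a2*y)*x2 = 23*2.9 + (-7.5)*8.0 + 1.1*0.0 = 66.7 - 60.0 + 0.0 = 6.7


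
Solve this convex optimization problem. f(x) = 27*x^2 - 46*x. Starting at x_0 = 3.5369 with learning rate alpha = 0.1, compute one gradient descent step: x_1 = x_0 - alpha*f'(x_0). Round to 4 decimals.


We compute the gradient at x_0 and apply the update.
f'(x) = 54*x - 46
f'(3.5369) = 54*3.5369 - 46 = 144.9926
x_1 = 3.5369 - 0.1*144.9926 = -10.9624


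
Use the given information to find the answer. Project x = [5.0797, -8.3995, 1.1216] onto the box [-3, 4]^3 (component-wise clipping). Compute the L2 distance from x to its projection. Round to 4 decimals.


Project each component onto [-3, 4].
clip(5.0797) = 4.0, clip(-8.3995) = -3.0, clip(1.1216) = 1.1216
Projection = [4.0, -3.0, 1.1216]
Squared diffs: [1.1658, 29.1546, 0.0]
Distance = sqrt(30.3204) = 5.5064


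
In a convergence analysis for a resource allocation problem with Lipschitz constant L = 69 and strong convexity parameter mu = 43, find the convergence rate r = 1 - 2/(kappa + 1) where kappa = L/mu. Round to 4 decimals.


Step 1: Compute the condition number.
kappa = L/mu = 69/43 = 1.6047
Step 2: Compute the convergence rate.
r = 1 - 2/(kappa + 1) = 1 - 2*mu/(L + mu) = (L - mu)/(L + mu) = 26/112 = 0.2321


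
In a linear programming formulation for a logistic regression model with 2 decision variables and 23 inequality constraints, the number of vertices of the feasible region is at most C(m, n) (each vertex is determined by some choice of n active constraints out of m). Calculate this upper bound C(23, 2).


Each vertex corresponds to some choice of n active constraints out of m, so the number of vertices is at most C(m, n) = m! / (n!(m-n)!).
m = 23, n = 2
Numerator: 23 * 22
Denominator: 2! = 2
C(23, 2) = 253


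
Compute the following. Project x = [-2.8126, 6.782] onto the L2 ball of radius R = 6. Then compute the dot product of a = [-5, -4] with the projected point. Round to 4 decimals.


Step 1: Compute ||x|| (intermediates to 6 decimals).
||x|| = sqrt((-2.8126)^2 + 6.782^2) = 7.342087
Step 2: Project.
Since ||x|| > R, scale = R/||x|| = 6/7.342087 = 0.817206, proj(x) = scale * x
proj(x) = [-2.298474, 5.542291]
Step 3: Dot product.
a^T * proj(x) = -5*(-2.298474) - 4*5.542291 = -10.6768


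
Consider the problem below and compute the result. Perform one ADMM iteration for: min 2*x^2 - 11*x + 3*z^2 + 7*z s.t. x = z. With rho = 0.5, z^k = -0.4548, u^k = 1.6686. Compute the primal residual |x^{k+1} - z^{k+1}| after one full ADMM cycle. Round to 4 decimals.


ADMM iteration with rho = 0.5, z^k = -0.4548, u^k = 1.6686
Step 1: x-update.
Minimize 2*x^2 - 11*x + (0.5/2)*(x + 0.4548 + 1.6686)^2
FOC: (2*2 + 0.5)*x = 11 + 0.5*(-0.4548 - 1.6686)
x^{k+1} = 2.2085
Step 2: z-update.
Minimize 3*z^2 + 7*z + (0.5/2)*(2.2085 - z + 1.6686)^2
FOC: (2*3 + 0.5)*z = -7 + 0.5*(2.2085 + 1.6686)
z^{k+1} = -0.7787
Step 3: u-update.
u^{k+1} = 1.6686 + 2.2085 + 0.7787 = 4.6558
Step 4: Primal residual = |2.2085 + 0.7787| = 2.9872


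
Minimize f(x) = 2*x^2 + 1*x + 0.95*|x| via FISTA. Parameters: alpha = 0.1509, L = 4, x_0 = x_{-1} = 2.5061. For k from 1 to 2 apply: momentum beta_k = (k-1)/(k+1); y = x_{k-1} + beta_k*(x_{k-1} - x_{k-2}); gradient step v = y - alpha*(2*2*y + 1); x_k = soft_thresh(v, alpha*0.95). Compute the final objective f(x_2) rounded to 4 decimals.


FISTA on f(x) = 2*x^2 + 1*x + 0.95*|x|
L = 4, alpha = 0.1509
Iteration 1: beta = 0.0, y = 2.5061 + 0.0*(2.5061 - 2.5061) = 2.5061
  grad(y) = 11.0244, v = y - alpha*grad = 0.8425
  prox(v) = soft_thresh(0.8425, 0.1434) = 0.6992
Iteration 2: beta = 0.3333, y = 0.6992 + 0.3333*(0.6992 - 2.5061) = 0.0969
  grad(y) = 1.3874, v = y - alpha*grad = -0.1125
  prox(v) = soft_thresh(-0.1125, 0.1434) = 0.0
f(x_2) = 2*0.0^2 + 1*0.0 + 0.95*|0.0| = 0.0


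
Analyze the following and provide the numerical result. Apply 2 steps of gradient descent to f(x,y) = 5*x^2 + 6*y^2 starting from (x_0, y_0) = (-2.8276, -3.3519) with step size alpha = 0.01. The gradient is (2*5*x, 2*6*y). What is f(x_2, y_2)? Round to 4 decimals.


Gradient descent on f(x,y) = 5*x^2 + 6*y^2.
Starting point: (-2.8276, -3.3519), alpha = 0.01
Step 1: grad_x = 2*5*-2.8276 = -28.276, grad_y = 2*6*-3.3519 = -40.2228
  x_1 = -2.8276 - 0.01*-28.276 = -2.5448
  y_1 = -3.3519 - 0.01*-40.2228 = -2.9497
Step 2: grad_x = 2*5*-2.5448 = -25.4484, grad_y = 2*6*-2.9497 = -35.3961
  x_2 = -2.5448 - 0.01*-25.4484 = -2.2904
  y_2 = -2.9497 - 0.01*-35.3961 = -2.5957
f(-2.2904, -2.5957) = 5*(-2.2904)^2 + 6*(-2.5957)^2 = 66.655


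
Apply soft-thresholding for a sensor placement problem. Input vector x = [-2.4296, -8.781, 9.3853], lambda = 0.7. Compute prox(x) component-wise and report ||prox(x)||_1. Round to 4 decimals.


Soft-thresholding with lambda = 0.7:
prox(-2.4296) = sign(-2.4296)*max(|-2.4296| - 0.7, 0) = -1.7296
prox(-8.781) = sign(-8.781)*max(|-8.781| - 0.7, 0) = -8.081
prox(9.3853) = sign(9.3853)*max(|9.3853| - 0.7, 0) = 8.6853
prox(x) = [-1.7296, -8.081, 8.6853]
||prox(x)||_1 = 1.7296 + 8.081 + 8.6853 = 18.4959


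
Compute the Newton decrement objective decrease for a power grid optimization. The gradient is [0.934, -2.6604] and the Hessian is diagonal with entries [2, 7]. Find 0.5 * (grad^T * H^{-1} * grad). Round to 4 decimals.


Step 1: H is diagonal, so H^(-1) * g = [0.467, -0.3801].
Step 2: g^T H^(-1) g = sum_i g_i^2 / H_ii
  = (0.934)^2/2 + (-2.6604)^2/7
  = 0.4362 + 1.0111 = 1.4473
Step 3: Objective decrease = 0.5 * g^T H^(-1) g = 0.7236


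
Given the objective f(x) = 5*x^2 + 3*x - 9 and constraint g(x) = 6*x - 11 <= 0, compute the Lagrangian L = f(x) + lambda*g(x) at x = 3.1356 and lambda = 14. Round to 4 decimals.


Step 1: Evaluate f(x).
f(3.1356) = 5*3.1356^2 + 3*3.1356 - 9 = 49.5667
Step 2: Evaluate g(x).
g(3.1356) = 6*3.1356 - 11 = 7.8136
Step 3: Compute Lagrangian.
L = 49.5667 + 14*7.8136 = 158.9571


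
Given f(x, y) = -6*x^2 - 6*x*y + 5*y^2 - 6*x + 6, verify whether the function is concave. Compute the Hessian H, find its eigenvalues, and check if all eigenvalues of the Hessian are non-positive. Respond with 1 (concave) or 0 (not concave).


The Hessian of f(x,y) = -6*x^2 - 6*x*y + 5*y^2 - 6*x + 6 is:
H = [[-12, -6], [-6, 10]]
Trace = -12 + 10 = -2
Determinant = -12*10 - (-6)^2 = -156
Discriminant = (-2)^2 - 4*-156 = 628.0
Eigenvalues: lambda_1 = -13.53, lambda_2 = 11.53
The function is not concave.

0


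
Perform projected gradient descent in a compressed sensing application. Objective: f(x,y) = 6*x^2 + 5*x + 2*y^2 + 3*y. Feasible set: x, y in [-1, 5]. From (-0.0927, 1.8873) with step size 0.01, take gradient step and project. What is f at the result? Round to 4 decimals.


Step 1: Compute gradient at (-0.0927, 1.8873).
grad_x = 2*6*-0.0927 + 5 = 3.8876
grad_y = 2*2*1.8873 + 3 = 10.5492
Step 2: Gradient step.
x_raw = -0.0927 - 0.01*3.8876 = -0.1316
y_raw = 1.8873 - 0.01*10.5492 = 1.7818
Step 3: Project onto [-1, 5].
x_proj = clip(-0.1316) = -0.1316
y_proj = clip(1.7818) = 1.7818
Step 4: Evaluate f.
f(-0.1316, 1.7818) = 11.1411


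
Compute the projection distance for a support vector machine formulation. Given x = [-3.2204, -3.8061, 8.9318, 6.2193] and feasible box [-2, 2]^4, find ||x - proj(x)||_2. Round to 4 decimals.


Project each component onto [-2, 2].
clip(-3.2204) = -2.0, clip(-3.8061) = -2.0, clip(8.9318) = 2.0, clip(6.2193) = 2.0
Projection = [-2.0, -2.0, 2.0, 2.0]
Squared diffs: [1.4894, 3.262, 48.0499, 17.8025]
Distance = sqrt(70.6038) = 8.4026


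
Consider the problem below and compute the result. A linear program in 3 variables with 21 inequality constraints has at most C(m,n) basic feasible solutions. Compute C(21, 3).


Each vertex corresponds to some choice of n active constraints out of m, so the number of vertices is at most C(m, n) = m! / (n!(m-n)!).
m = 21, n = 3
Numerator: 21 * 20 * 19
Denominator: 3! = 6
C(21, 3) = 1330


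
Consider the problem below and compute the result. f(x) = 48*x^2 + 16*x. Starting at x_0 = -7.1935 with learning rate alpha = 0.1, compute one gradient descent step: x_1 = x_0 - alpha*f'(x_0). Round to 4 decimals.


We compute the gradient at x_0 and apply the update.
f'(x) = 96*x + 16
f'(-7.1935) = 96*-7.1935 + 16 = -674.576
x_1 = -7.1935 - 0.1*-674.576 = 60.2641


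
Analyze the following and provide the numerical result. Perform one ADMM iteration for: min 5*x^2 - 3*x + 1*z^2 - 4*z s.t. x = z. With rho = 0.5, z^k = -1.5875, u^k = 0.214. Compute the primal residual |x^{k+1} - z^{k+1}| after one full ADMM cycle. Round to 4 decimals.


ADMM iteration with rho = 0.5, z^k = -1.5875, u^k = 0.214
Step 1: x-update.
Minimize 5*x^2 - 3*x + (0.5/2)*(x + 1.5875 + 0.214)^2
FOC: (2*5 + 0.5)*x = 3 + 0.5*(-1.5875 - 0.214)
x^{k+1} = 0.1999
Step 2: z-update.
Minimize 1*z^2 - 4*z + (0.5/2)*(0.1999 - z + 0.214)^2
FOC: (2*1 + 0.5)*z = 4 + 0.5*(0.1999 + 0.214)
z^{k+1} = 1.6828
Step 3: u-update.
u^{k+1} = 0.214 + 0.1999 - 1.6828 = -1.2689
Step 4: Primal residual = |0.1999 - 1.6828| = 1.4829


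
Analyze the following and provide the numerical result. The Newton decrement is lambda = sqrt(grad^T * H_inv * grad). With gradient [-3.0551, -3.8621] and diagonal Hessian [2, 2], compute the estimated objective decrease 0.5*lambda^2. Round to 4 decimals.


Step 1: H is diagonal, so H^(-1) * g = [-1.5276, -1.9311].
Step 2: g^T H^(-1) g = sum_i g_i^2 / H_ii
  = (-3.0551)^2/2 + (-3.8621)^2/2
  = 4.6668 + 7.4579 = 12.1247
Step 3: Objective decrease = 0.5 * g^T H^(-1) g = 6.0624


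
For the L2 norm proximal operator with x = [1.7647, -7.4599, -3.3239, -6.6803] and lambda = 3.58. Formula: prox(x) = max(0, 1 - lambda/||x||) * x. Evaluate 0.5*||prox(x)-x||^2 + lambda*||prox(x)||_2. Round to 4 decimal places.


Step 1: Compute ||x||.
||x|| = 10.6976
Step 2: Compute scaling factor.
scale = max(0, 1 - 3.58/10.6976) = 0.6653
Step 3: prox(x) = [1.1741, -4.9634, -2.2115, -4.4447]
||prox(x)|| = 7.1176
Step 4: Proximal objective.
0.5*||prox-x||^2 = 6.4082
lambda*||prox|| = 25.481
Total = 31.8893
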